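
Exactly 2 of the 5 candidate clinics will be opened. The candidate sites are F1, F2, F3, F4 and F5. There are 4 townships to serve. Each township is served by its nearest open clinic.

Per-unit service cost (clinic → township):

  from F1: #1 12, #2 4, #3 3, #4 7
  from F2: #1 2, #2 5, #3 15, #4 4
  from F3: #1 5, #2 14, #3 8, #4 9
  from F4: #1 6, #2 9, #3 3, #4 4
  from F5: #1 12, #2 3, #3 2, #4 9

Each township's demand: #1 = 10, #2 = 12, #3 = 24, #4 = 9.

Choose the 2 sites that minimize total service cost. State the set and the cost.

With exactly 2 open, each township uses its cheapest among the chosen.
{F2, F5}: #1→F2 2·10=20, #2→F5 3·12=36, #3→F5 2·24=48, #4→F2 4·9=36. Service cost 140.
{F1, F2}: service cost 176
{F4, F5}: service cost 180
Among all 10 size-2 choices, {F2, F5} is lowest.

Choose F2 and F5; total service cost 140.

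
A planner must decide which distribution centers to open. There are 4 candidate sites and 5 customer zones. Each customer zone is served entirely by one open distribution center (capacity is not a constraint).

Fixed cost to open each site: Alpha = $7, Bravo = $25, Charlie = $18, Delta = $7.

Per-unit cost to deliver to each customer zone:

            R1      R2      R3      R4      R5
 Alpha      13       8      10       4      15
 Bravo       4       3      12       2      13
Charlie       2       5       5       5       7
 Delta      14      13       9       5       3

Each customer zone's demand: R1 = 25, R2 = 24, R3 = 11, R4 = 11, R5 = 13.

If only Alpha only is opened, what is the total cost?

Each customer zone is assigned to its cheapest site among the open ones.
{Alpha}: R1→Alpha 13·25=325, R2→Alpha 8·24=192, R3→Alpha 10·11=110, R4→Alpha 4·11=44, R5→Alpha 15·13=195. Service 866; fixed 7; total 873.

Total cost: 873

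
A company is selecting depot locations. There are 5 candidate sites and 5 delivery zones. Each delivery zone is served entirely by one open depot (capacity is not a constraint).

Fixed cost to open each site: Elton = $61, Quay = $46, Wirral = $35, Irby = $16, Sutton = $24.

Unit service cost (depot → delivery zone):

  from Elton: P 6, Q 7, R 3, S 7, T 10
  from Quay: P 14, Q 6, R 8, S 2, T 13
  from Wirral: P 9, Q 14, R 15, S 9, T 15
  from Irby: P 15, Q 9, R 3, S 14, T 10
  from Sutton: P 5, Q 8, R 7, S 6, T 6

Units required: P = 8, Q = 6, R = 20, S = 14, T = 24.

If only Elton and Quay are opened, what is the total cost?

Total cost: 519

Each delivery zone is assigned to its cheapest site among the open ones.
{Elton, Quay}: P→Elton 6·8=48, Q→Quay 6·6=36, R→Elton 3·20=60, S→Quay 2·14=28, T→Elton 10·24=240. Service 412; fixed 107; total 519.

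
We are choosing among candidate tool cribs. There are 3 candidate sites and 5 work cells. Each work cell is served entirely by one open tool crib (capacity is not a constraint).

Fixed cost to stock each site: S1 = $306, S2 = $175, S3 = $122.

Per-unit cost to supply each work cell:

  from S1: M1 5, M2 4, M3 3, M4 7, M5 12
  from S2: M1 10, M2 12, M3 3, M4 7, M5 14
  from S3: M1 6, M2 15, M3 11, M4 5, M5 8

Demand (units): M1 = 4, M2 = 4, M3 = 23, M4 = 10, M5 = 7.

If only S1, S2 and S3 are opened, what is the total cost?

Each work cell is assigned to its cheapest site among the open ones.
{S1, S2, S3}: M1→S1 5·4=20, M2→S1 4·4=16, M3→S1 3·23=69, M4→S3 5·10=50, M5→S3 8·7=56. Service 211; fixed 603; total 814.

Total cost: 814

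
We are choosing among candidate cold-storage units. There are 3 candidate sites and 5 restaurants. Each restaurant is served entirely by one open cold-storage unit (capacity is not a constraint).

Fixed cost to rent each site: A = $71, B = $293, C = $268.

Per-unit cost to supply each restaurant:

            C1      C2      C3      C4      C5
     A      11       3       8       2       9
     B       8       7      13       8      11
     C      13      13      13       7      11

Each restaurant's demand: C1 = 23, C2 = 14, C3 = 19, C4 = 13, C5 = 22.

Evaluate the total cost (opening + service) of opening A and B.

Total cost: 966

Each restaurant is assigned to its cheapest site among the open ones.
{A, B}: C1→B 8·23=184, C2→A 3·14=42, C3→A 8·19=152, C4→A 2·13=26, C5→A 9·22=198. Service 602; fixed 364; total 966.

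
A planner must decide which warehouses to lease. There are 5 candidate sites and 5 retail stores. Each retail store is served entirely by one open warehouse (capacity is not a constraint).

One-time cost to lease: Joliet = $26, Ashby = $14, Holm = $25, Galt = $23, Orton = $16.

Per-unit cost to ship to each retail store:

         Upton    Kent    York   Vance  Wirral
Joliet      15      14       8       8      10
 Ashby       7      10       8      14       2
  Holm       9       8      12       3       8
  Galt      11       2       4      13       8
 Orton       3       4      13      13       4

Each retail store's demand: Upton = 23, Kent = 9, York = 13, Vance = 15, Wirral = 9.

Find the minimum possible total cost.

For any fixed open set, each retail store goes to its cheapest open site; total = fixed + service.
{Ashby, Holm, Galt, Orton}: Upton→Orton 3·23=69, Kent→Galt 2·9=18, York→Galt 4·13=52, Vance→Holm 3·15=45, Wirral→Ashby 2·9=18. Service 202; fixed 78; total 280.
{Holm, Galt, Orton}: service 220 + fixed 64 = 284
{Joliet, Ashby, Holm, Galt, Orton}: service 202 + fixed 104 = 306
{Ashby}: service 583 + fixed 14 = 597
No other subset beats 280.

Minimum total cost: 280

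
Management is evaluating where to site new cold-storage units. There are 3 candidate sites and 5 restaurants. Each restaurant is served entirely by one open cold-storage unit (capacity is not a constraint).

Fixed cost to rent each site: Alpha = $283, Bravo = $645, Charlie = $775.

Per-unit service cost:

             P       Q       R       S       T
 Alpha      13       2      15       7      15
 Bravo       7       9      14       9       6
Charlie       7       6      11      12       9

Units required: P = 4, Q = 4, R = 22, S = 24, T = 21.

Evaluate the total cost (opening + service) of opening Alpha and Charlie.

Total cost: 1693

Each restaurant is assigned to its cheapest site among the open ones.
{Alpha, Charlie}: P→Charlie 7·4=28, Q→Alpha 2·4=8, R→Charlie 11·22=242, S→Alpha 7·24=168, T→Charlie 9·21=189. Service 635; fixed 1058; total 1693.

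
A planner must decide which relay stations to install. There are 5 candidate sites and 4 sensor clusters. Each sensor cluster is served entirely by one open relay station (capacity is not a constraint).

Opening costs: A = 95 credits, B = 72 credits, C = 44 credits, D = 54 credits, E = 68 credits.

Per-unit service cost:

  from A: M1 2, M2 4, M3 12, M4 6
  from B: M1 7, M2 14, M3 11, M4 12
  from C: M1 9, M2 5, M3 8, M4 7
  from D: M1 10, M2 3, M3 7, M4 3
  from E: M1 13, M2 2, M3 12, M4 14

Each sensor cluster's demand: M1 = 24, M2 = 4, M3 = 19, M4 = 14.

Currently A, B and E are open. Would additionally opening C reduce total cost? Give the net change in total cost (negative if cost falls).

Current service cost with {A, B, E}: 349.
Adding C: each sensor cluster re-picks its cheapest; new service cost 292, saving 57.
Extra fixed cost: 44. Net change = 44 − 57 = -13.
(Totals: 584 → 571.)

Yes — net change −13 (cost falls by 13).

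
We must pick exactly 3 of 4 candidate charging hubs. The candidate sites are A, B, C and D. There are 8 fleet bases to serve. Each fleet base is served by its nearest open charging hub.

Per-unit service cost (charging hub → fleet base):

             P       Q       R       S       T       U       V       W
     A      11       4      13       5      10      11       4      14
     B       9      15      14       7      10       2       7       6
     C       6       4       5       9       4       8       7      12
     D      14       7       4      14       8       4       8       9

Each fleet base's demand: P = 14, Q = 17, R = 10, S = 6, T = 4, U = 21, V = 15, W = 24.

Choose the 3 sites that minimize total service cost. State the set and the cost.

Choose A, B and C; total service cost 494.

With exactly 3 open, each fleet base uses its cheapest among the chosen.
{A, B, C}: P→C 6·14=84, Q→A 4·17=68, R→C 5·10=50, S→A 5·6=30, T→C 4·4=16, U→B 2·21=42, V→A 4·15=60, W→B 6·24=144. Service cost 494.
{B, C, D}: service cost 541
{A, B, D}: service cost 542
Among all 4 size-3 choices, {A, B, C} is lowest.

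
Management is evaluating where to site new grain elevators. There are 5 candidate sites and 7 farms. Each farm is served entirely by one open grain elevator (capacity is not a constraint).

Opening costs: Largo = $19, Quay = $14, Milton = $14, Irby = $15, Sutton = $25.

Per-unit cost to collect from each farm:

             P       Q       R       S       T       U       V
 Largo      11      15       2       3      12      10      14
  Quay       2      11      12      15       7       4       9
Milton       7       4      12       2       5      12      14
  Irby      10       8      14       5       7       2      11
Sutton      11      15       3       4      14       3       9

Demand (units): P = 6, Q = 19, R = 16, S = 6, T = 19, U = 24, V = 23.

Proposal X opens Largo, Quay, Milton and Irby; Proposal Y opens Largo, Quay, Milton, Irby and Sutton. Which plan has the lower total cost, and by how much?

Proposal X is cheaper by 25.

Proposal X: {Largo, Quay, Milton, Irby}: P→Quay 2·6=12, Q→Milton 4·19=76, R→Largo 2·16=32, S→Milton 2·6=12, T→Milton 5·19=95, U→Irby 2·24=48, V→Quay 9·23=207. Service 482; fixed 62; total 544.
Proposal Y: {Largo, Quay, Milton, Irby, Sutton}: P→Quay 2·6=12, Q→Milton 4·19=76, R→Largo 2·16=32, S→Milton 2·6=12, T→Milton 5·19=95, U→Irby 2·24=48, V→Quay 9·23=207. Service 482; fixed 87; total 569.
Difference: |544 − 569| = 25.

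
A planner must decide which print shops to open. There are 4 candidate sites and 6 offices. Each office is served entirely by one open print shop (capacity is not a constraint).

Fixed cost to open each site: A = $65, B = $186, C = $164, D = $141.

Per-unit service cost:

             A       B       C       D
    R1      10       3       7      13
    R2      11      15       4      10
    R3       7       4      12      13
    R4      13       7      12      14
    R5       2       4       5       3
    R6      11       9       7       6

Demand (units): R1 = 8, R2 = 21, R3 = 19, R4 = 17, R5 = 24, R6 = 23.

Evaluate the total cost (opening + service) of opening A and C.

Total cost: 915

Each office is assigned to its cheapest site among the open ones.
{A, C}: R1→C 7·8=56, R2→C 4·21=84, R3→A 7·19=133, R4→C 12·17=204, R5→A 2·24=48, R6→C 7·23=161. Service 686; fixed 229; total 915.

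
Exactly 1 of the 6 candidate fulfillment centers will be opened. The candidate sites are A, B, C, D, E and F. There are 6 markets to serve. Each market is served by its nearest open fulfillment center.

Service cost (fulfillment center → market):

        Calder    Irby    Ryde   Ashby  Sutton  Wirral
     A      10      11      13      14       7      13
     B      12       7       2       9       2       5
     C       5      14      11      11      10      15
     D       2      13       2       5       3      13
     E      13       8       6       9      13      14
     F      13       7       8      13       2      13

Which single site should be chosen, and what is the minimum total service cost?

Choose B only; total service cost 37.

With exactly 1 open, each market uses its cheapest among the chosen.
{B}: Calder→B 12, Irby→B 7, Ryde→B 2, Ashby→B 9, Sutton→B 2, Wirral→B 5. Service cost 37.
{D}: service cost 38
{F}: service cost 56
Among all 6 size-1 choices, {B} is lowest.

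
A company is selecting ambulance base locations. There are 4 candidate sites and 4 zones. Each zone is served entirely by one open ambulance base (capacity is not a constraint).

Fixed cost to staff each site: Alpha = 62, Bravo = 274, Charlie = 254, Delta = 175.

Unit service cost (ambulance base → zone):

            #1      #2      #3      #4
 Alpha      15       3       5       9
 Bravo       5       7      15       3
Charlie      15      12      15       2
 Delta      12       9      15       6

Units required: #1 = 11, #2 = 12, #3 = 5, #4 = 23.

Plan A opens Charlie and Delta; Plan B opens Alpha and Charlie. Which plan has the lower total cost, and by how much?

Plan B is cheaper by 202.

Plan A: {Charlie, Delta}: #1→Delta 12·11=132, #2→Delta 9·12=108, #3→Charlie 15·5=75, #4→Charlie 2·23=46. Service 361; fixed 429; total 790.
Plan B: {Alpha, Charlie}: #1→Alpha 15·11=165, #2→Alpha 3·12=36, #3→Alpha 5·5=25, #4→Charlie 2·23=46. Service 272; fixed 316; total 588.
Difference: |790 − 588| = 202.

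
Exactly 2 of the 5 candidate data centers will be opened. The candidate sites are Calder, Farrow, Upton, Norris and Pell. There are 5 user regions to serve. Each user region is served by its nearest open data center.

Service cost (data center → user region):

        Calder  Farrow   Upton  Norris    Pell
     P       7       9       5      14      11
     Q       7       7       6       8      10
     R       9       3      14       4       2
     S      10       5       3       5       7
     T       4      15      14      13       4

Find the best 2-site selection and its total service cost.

With exactly 2 open, each user region uses its cheapest among the chosen.
{Upton, Pell}: P→Upton 5, Q→Upton 6, R→Pell 2, S→Upton 3, T→Pell 4. Service cost 20.
{Calder, Farrow}: service cost 26
{Calder, Upton}: service cost 27
Among all 10 size-2 choices, {Upton, Pell} is lowest.

Choose Upton and Pell; total service cost 20.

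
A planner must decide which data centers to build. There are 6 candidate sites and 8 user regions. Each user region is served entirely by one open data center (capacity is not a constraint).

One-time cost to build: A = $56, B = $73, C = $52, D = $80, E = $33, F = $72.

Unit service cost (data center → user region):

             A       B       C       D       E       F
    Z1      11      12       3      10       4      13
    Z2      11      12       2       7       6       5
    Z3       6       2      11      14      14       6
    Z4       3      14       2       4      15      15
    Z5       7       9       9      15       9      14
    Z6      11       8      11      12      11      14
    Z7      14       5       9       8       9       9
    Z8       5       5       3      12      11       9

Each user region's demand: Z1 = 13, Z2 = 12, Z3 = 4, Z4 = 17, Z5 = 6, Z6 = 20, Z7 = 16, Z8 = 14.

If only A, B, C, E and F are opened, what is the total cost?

Each user region is assigned to its cheapest site among the open ones.
{A, B, C, E, F}: Z1→C 3·13=39, Z2→C 2·12=24, Z3→B 2·4=8, Z4→C 2·17=34, Z5→A 7·6=42, Z6→B 8·20=160, Z7→B 5·16=80, Z8→C 3·14=42. Service 429; fixed 286; total 715.

Total cost: 715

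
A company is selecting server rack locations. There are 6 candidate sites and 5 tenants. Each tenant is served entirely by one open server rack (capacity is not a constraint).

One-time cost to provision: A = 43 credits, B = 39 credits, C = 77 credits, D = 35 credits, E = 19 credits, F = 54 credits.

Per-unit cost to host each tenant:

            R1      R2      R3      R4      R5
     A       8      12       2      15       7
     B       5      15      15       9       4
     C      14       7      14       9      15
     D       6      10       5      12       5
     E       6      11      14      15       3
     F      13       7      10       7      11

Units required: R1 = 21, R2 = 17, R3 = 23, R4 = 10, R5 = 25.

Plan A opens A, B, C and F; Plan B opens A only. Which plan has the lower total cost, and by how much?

Plan A: {A, B, C, F}: R1→B 5·21=105, R2→C 7·17=119, R3→A 2·23=46, R4→F 7·10=70, R5→B 4·25=100. Service 440; fixed 213; total 653.
Plan B: {A}: R1→A 8·21=168, R2→A 12·17=204, R3→A 2·23=46, R4→A 15·10=150, R5→A 7·25=175. Service 743; fixed 43; total 786.
Difference: |653 − 786| = 133.

Plan A is cheaper by 133.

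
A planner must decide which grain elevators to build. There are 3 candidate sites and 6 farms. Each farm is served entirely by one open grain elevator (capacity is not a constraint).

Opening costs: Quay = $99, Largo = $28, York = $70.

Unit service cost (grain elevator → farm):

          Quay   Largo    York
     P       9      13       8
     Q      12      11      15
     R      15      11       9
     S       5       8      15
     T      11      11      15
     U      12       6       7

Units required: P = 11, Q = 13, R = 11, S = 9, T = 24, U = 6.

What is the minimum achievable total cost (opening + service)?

For any fixed open set, each farm goes to its cheapest open site; total = fixed + service.
{Largo, York}: P→York 8·11=88, Q→Largo 11·13=143, R→York 9·11=99, S→Largo 8·9=72, T→Largo 11·24=264, U→Largo 6·6=36. Service 702; fixed 98; total 800.
{Largo}: service 779 + fixed 28 = 807
{Quay, Largo}: service 708 + fixed 127 = 835
{Quay, Largo, York}: P→York 8·11=88, Q→Largo 11·13=143, R→York 9·11=99, S→Quay 5·9=45, T→Quay 11·24=264, U→Largo 6·6=36. Service 675; fixed 197; total 872.
(All 7 nonempty subsets were checked; Largo and York is lowest.)

Minimum total cost: 800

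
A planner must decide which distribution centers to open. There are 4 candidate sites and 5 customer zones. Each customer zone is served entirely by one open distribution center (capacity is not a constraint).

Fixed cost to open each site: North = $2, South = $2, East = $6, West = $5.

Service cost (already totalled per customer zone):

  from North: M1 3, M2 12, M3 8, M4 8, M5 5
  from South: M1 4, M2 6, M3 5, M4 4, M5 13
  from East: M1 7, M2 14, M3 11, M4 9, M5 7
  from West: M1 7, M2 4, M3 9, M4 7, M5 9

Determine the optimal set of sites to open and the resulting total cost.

For any fixed open set, each customer zone goes to its cheapest open site; total = fixed + service.
{North, South}: M1→North 3, M2→South 6, M3→South 5, M4→South 4, M5→North 5. Service 23; fixed 4; total 27.
{North, South, West}: service 21 + fixed 9 = 30
{North, South, East}: service 23 + fixed 10 = 33
{North, South, East, West}: service 21 + fixed 15 = 36
No other subset beats 27.

Open North and South; minimum total cost 27.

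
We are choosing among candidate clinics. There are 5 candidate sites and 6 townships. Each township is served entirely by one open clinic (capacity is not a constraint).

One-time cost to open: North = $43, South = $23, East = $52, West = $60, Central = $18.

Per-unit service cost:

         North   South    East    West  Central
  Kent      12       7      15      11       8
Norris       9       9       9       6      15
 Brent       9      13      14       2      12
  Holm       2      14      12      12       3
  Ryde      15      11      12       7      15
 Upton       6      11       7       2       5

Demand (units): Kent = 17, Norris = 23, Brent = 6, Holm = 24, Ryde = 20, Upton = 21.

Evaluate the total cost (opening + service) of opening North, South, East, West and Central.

Total cost: 695

Each township is assigned to its cheapest site among the open ones.
{North, South, East, West, Central}: Kent→South 7·17=119, Norris→West 6·23=138, Brent→West 2·6=12, Holm→North 2·24=48, Ryde→West 7·20=140, Upton→West 2·21=42. Service 499; fixed 196; total 695.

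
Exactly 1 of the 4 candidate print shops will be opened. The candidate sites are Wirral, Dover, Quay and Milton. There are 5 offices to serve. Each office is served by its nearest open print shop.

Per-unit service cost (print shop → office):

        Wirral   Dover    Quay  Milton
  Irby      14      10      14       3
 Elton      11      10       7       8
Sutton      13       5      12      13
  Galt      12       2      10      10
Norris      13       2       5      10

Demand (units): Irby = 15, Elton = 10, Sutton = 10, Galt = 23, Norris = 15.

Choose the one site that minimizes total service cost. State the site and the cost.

Choose Dover only; total service cost 376.

With exactly 1 open, each office uses its cheapest among the chosen.
{Dover}: Irby→Dover 10·15=150, Elton→Dover 10·10=100, Sutton→Dover 5·10=50, Galt→Dover 2·23=46, Norris→Dover 2·15=30. Service cost 376.
{Milton}: service cost 635
{Quay}: service cost 705
Among all 4 size-1 choices, {Dover} is lowest.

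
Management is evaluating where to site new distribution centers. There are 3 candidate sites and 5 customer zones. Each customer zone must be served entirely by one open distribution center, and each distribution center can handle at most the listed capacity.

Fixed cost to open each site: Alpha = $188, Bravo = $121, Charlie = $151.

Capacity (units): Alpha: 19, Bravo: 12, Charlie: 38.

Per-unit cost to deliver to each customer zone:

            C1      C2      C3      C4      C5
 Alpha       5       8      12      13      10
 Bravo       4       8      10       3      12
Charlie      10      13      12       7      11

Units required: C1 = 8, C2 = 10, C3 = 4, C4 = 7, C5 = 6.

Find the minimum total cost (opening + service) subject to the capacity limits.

Open {Charlie}: C1→Charlie 10·8=80, C2→Charlie 13·10=130, C3→Charlie 12·4=48, C4→Charlie 7·7=49, C5→Charlie 11·6=66.
Loads: Charlie carries 35/38. Service 373; fixed 151; total 524.
Next best feasible plan costs 589.

Minimum total cost: 524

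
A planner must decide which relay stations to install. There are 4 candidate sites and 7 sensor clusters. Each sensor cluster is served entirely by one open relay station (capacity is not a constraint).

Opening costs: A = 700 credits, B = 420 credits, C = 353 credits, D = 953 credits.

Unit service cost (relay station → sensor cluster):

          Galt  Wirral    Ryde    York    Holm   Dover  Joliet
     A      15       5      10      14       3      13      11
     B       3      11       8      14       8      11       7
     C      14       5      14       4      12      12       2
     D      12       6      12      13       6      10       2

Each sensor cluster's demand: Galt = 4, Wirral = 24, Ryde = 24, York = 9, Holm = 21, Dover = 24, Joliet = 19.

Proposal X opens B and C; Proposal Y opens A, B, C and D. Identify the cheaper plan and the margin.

Proposal X: {B, C}: Galt→B 3·4=12, Wirral→C 5·24=120, Ryde→B 8·24=192, York→C 4·9=36, Holm→B 8·21=168, Dover→B 11·24=264, Joliet→C 2·19=38. Service 830; fixed 773; total 1603.
Proposal Y: {A, B, C, D}: Galt→B 3·4=12, Wirral→A 5·24=120, Ryde→B 8·24=192, York→C 4·9=36, Holm→A 3·21=63, Dover→D 10·24=240, Joliet→C 2·19=38. Service 701; fixed 2426; total 3127.
Difference: |1603 − 3127| = 1524.

Proposal X is cheaper by 1524.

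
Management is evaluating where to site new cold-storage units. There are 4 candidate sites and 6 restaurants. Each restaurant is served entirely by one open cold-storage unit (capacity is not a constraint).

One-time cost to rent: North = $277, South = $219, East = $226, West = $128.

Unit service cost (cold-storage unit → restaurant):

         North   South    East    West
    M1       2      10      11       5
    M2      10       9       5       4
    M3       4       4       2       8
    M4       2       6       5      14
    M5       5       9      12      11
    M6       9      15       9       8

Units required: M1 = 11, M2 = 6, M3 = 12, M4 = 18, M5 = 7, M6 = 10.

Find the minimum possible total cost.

For any fixed open set, each restaurant goes to its cheapest open site; total = fixed + service.
{North}: M1→North 2·11=22, M2→North 10·6=60, M3→North 4·12=48, M4→North 2·18=36, M5→North 5·7=35, M6→North 9·10=90. Service 291; fixed 277; total 568.
{North, West}: M1→North 2·11=22, M2→West 4·6=24, M3→North 4·12=48, M4→North 2·18=36, M5→North 5·7=35, M6→West 8·10=80. Service 245; fixed 405; total 650.
{East}: service 439 + fixed 226 = 665
{North, South, East, West}: M1→North 2·11=22, M2→West 4·6=24, M3→East 2·12=24, M4→North 2·18=36, M5→North 5·7=35, M6→West 8·10=80. Service 221; fixed 850; total 1071.
No other subset beats 568.

Minimum total cost: 568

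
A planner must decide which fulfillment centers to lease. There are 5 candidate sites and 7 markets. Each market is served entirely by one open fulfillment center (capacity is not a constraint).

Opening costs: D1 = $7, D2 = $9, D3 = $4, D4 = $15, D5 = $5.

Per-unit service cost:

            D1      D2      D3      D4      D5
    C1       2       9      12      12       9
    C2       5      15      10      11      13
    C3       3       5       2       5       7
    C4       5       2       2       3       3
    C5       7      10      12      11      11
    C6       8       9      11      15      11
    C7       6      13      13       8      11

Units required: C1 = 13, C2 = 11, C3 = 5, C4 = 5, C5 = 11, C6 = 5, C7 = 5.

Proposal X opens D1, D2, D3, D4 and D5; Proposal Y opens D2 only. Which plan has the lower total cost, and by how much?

Proposal X is cheaper by 258.

Proposal X: {D1, D2, D3, D4, D5}: C1→D1 2·13=26, C2→D1 5·11=55, C3→D3 2·5=10, C4→D2 2·5=10, C5→D1 7·11=77, C6→D1 8·5=40, C7→D1 6·5=30. Service 248; fixed 40; total 288.
Proposal Y: {D2}: C1→D2 9·13=117, C2→D2 15·11=165, C3→D2 5·5=25, C4→D2 2·5=10, C5→D2 10·11=110, C6→D2 9·5=45, C7→D2 13·5=65. Service 537; fixed 9; total 546.
Difference: |288 − 546| = 258.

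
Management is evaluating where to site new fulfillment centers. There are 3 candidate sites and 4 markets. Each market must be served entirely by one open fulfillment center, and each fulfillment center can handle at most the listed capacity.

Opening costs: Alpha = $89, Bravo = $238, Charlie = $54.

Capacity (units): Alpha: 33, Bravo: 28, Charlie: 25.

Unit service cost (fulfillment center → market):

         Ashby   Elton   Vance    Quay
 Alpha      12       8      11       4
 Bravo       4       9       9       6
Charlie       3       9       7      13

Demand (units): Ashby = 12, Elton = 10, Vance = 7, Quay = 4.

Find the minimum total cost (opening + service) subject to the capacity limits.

Minimum total cost: 324

Open {Alpha, Charlie}: Ashby→Charlie 3·12=36, Elton→Alpha 8·10=80, Vance→Charlie 7·7=49, Quay→Alpha 4·4=16.
Loads: Alpha carries 14/33, Charlie carries 19/25. Service 181; fixed 143; total 324.
Next best feasible plan costs 352.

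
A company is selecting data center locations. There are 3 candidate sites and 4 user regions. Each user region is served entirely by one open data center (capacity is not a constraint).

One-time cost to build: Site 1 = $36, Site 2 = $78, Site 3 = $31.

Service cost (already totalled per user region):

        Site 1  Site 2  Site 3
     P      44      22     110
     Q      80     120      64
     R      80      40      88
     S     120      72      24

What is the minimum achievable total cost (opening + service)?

For any fixed open set, each user region goes to its cheapest open site; total = fixed + service.
{Site 2, Site 3}: P→Site 2 22, Q→Site 3 64, R→Site 2 40, S→Site 3 24. Service 150; fixed 109; total 259.
{Site 1, Site 3}: P→Site 1 44, Q→Site 3 64, R→Site 1 80, S→Site 3 24. Service 212; fixed 67; total 279.
{Site 1, Site 2, Site 3}: P→Site 2 22, Q→Site 3 64, R→Site 2 40, S→Site 3 24. Service 150; fixed 145; total 295.
{Site 3}: P→Site 3 110, Q→Site 3 64, R→Site 3 88, S→Site 3 24. Service 286; fixed 31; total 317.
(All 7 nonempty subsets were checked; Site 2 and Site 3 is lowest.)

Minimum total cost: 259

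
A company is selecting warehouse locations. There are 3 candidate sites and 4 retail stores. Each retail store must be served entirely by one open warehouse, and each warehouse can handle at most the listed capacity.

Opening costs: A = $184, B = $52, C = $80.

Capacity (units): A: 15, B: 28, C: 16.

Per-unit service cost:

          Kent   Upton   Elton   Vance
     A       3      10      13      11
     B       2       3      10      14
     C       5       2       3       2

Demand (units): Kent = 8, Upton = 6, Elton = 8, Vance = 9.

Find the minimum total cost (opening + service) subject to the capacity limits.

Open {B, C}: Kent→B 2·8=16, Upton→C 2·6=12, Elton→B 10·8=80, Vance→C 2·9=18.
Loads: B carries 16/28, C carries 15/16. Service 126; fixed 132; total 258.
Next best feasible plan costs 264.

Minimum total cost: 258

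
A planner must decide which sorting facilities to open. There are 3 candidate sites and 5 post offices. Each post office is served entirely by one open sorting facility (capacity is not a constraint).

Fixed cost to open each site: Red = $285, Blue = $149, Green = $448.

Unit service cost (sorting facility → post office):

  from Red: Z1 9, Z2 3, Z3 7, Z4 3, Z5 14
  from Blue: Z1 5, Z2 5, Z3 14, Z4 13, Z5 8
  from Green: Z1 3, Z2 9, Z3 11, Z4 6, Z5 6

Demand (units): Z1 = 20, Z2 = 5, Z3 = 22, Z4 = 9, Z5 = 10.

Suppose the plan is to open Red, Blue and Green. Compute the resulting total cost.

Total cost: 1198

Each post office is assigned to its cheapest site among the open ones.
{Red, Blue, Green}: Z1→Green 3·20=60, Z2→Red 3·5=15, Z3→Red 7·22=154, Z4→Red 3·9=27, Z5→Green 6·10=60. Service 316; fixed 882; total 1198.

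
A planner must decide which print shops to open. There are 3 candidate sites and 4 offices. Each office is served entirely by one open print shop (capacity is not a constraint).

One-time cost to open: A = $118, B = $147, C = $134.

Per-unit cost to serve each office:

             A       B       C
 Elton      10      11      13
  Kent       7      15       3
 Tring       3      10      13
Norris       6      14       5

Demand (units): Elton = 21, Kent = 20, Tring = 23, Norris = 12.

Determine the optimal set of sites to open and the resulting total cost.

For any fixed open set, each office goes to its cheapest open site; total = fixed + service.
{A}: Elton→A 10·21=210, Kent→A 7·20=140, Tring→A 3·23=69, Norris→A 6·12=72. Service 491; fixed 118; total 609.
{A, C}: service 399 + fixed 252 = 651
{A, B}: Elton→A 10·21=210, Kent→A 7·20=140, Tring→A 3·23=69, Norris→A 6·12=72. Service 491; fixed 265; total 756.
{A, B, C}: Elton→A 10·21=210, Kent→C 3·20=60, Tring→A 3·23=69, Norris→C 5·12=60. Service 399; fixed 399; total 798.
No other subset beats 609.

Open A only; minimum total cost 609.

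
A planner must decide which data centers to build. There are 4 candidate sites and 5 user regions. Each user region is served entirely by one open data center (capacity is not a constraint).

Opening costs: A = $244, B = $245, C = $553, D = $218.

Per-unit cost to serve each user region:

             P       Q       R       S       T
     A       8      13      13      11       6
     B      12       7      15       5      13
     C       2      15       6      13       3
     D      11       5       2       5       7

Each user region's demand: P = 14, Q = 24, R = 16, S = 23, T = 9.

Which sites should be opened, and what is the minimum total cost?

For any fixed open set, each user region goes to its cheapest open site; total = fixed + service.
{D}: P→D 11·14=154, Q→D 5·24=120, R→D 2·16=32, S→D 5·23=115, T→D 7·9=63. Service 484; fixed 218; total 702.
{A, D}: service 433 + fixed 462 = 895
{B, D}: P→D 11·14=154, Q→D 5·24=120, R→D 2·16=32, S→B 5·23=115, T→D 7·9=63. Service 484; fixed 463; total 947.
{A, B, C, D}: service 322 + fixed 1260 = 1582
No other subset beats 702.

Open D only; minimum total cost 702.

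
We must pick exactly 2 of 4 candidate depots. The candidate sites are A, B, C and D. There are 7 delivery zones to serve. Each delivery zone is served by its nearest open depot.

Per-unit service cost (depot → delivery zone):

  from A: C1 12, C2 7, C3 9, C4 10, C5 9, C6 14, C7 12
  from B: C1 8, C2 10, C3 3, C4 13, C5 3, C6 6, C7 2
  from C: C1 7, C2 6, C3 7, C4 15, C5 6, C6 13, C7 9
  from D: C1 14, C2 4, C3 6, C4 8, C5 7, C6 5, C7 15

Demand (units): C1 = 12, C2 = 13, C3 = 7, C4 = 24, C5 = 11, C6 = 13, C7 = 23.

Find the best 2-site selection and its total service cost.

Choose B and D; total service cost 505.

With exactly 2 open, each delivery zone uses its cheapest among the chosen.
{B, D}: C1→B 8·12=96, C2→D 4·13=52, C3→B 3·7=21, C4→D 8·24=192, C5→B 3·11=33, C6→D 5·13=65, C7→B 2·23=46. Service cost 505.
{A, B}: service cost 605
{B, C}: service cost 652
Among all 6 size-2 choices, {B, D} is lowest.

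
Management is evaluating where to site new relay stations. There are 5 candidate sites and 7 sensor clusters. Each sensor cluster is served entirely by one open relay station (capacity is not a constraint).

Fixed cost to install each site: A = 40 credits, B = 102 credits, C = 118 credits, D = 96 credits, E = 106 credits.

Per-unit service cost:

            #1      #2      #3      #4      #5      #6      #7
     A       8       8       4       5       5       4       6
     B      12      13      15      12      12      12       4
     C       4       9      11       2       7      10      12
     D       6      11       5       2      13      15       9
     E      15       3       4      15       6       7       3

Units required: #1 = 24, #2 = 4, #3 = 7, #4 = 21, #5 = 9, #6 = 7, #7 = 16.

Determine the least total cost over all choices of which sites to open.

For any fixed open set, each sensor cluster goes to its cheapest open site; total = fixed + service.
{A, C}: #1→C 4·24=96, #2→A 8·4=32, #3→A 4·7=28, #4→C 2·21=42, #5→A 5·9=45, #6→A 4·7=28, #7→A 6·16=96. Service 367; fixed 158; total 525.
{A, D}: service 415 + fixed 136 = 551
{C, E}: service 329 + fixed 224 = 553
{A, B, C, D, E}: service 299 + fixed 462 = 761
No other subset beats 525.

Minimum total cost: 525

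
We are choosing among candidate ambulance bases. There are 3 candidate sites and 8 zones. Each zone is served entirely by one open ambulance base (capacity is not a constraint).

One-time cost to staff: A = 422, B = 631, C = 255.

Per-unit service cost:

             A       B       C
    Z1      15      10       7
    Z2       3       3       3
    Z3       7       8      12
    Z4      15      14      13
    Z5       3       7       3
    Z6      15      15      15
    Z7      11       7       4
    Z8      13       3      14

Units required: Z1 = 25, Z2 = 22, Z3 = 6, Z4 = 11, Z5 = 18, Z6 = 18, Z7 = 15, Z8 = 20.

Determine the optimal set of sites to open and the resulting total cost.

For any fixed open set, each zone goes to its cheapest open site; total = fixed + service.
{C}: Z1→C 7·25=175, Z2→C 3·22=66, Z3→C 12·6=72, Z4→C 13·11=143, Z5→C 3·18=54, Z6→C 15·18=270, Z7→C 4·15=60, Z8→C 14·20=280. Service 1120; fixed 255; total 1375.
{B}: service 1079 + fixed 631 = 1710
{A, C}: service 1070 + fixed 677 = 1747
{A, B, C}: service 870 + fixed 1308 = 2178
No other subset beats 1375.

Open C only; minimum total cost 1375.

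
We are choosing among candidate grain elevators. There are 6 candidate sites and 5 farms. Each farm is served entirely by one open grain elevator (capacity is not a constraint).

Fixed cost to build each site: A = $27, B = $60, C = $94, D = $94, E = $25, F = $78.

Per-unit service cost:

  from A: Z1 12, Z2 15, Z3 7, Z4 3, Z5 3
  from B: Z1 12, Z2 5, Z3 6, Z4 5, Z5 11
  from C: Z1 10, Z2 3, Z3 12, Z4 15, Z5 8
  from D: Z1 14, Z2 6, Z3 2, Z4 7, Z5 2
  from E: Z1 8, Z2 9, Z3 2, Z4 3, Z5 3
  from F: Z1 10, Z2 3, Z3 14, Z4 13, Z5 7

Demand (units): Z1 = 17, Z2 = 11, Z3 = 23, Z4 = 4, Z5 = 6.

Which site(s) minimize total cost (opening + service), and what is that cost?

Open E only; minimum total cost 336.

For any fixed open set, each farm goes to its cheapest open site; total = fixed + service.
{E}: Z1→E 8·17=136, Z2→E 9·11=99, Z3→E 2·23=46, Z4→E 3·4=12, Z5→E 3·6=18. Service 311; fixed 25; total 336.
{E, F}: service 245 + fixed 103 = 348
{B, E}: Z1→E 8·17=136, Z2→B 5·11=55, Z3→E 2·23=46, Z4→E 3·4=12, Z5→E 3·6=18. Service 267; fixed 85; total 352.
{A, B, C, D, E, F}: service 239 + fixed 378 = 617
No other subset beats 336.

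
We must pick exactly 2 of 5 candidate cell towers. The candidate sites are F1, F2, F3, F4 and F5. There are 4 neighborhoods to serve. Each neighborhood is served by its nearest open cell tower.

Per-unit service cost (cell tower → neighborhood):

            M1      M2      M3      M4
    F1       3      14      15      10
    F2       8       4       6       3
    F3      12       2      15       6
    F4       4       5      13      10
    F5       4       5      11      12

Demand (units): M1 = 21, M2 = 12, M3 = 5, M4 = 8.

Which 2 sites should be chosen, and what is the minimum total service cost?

Choose F1 and F2; total service cost 165.

With exactly 2 open, each neighborhood uses its cheapest among the chosen.
{F1, F2}: M1→F1 3·21=63, M2→F2 4·12=48, M3→F2 6·5=30, M4→F2 3·8=24. Service cost 165.
{F2, F4}: service cost 186
{F2, F5}: service cost 186
Among all 10 size-2 choices, {F1, F2} is lowest.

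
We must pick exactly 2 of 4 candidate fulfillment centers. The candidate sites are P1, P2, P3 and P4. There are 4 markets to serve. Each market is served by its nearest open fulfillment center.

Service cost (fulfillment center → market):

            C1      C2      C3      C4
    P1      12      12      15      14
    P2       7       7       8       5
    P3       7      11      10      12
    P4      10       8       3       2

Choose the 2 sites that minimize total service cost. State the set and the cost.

Choose P2 and P4; total service cost 19.

With exactly 2 open, each market uses its cheapest among the chosen.
{P2, P4}: C1→P2 7, C2→P2 7, C3→P4 3, C4→P4 2. Service cost 19.
{P3, P4}: service cost 20
{P1, P4}: service cost 23
Among all 6 size-2 choices, {P2, P4} is lowest.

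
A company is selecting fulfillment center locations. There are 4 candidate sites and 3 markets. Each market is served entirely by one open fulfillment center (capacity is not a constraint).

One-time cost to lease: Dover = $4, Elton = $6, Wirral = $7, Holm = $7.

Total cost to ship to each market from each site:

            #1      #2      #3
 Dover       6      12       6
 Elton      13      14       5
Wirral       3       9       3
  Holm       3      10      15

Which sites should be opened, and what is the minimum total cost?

For any fixed open set, each market goes to its cheapest open site; total = fixed + service.
{Wirral}: #1→Wirral 3, #2→Wirral 9, #3→Wirral 3. Service 15; fixed 7; total 22.
{Dover, Wirral}: service 15 + fixed 11 = 26
{Dover}: service 24 + fixed 4 = 28
{Dover, Elton, Wirral, Holm}: #1→Wirral 3, #2→Wirral 9, #3→Wirral 3. Service 15; fixed 24; total 39.
No other subset beats 22.

Open Wirral only; minimum total cost 22.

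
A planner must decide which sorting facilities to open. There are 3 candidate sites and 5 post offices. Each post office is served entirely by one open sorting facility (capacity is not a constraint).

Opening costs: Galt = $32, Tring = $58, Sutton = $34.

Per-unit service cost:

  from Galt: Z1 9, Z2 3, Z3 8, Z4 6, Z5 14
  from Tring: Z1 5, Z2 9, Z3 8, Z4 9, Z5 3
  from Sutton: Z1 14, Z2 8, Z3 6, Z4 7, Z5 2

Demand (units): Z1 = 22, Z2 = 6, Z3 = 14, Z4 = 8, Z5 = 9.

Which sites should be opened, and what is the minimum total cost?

Open Galt, Tring and Sutton; minimum total cost 402.

For any fixed open set, each post office goes to its cheapest open site; total = fixed + service.
{Galt, Tring, Sutton}: Z1→Tring 5·22=110, Z2→Galt 3·6=18, Z3→Sutton 6·14=84, Z4→Galt 6·8=48, Z5→Sutton 2·9=18. Service 278; fixed 124; total 402.
{Galt, Tring}: service 315 + fixed 90 = 405
{Tring, Sutton}: Z1→Tring 5·22=110, Z2→Sutton 8·6=48, Z3→Sutton 6·14=84, Z4→Sutton 7·8=56, Z5→Sutton 2·9=18. Service 316; fixed 92; total 408.
{Galt}: service 502 + fixed 32 = 534
No other subset beats 402.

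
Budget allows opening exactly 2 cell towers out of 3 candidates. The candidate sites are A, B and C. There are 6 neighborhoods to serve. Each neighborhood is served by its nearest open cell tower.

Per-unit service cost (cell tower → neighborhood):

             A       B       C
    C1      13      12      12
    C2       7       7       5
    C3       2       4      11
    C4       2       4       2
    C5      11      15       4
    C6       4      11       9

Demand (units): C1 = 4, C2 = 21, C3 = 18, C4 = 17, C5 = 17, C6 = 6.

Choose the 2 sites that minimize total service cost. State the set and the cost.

Choose A and C; total service cost 315.

With exactly 2 open, each neighborhood uses its cheapest among the chosen.
{A, C}: C1→C 12·4=48, C2→C 5·21=105, C3→A 2·18=36, C4→A 2·17=34, C5→C 4·17=68, C6→A 4·6=24. Service cost 315.
{B, C}: service cost 381
{A, B}: service cost 476
Among all 3 size-2 choices, {A, C} is lowest.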